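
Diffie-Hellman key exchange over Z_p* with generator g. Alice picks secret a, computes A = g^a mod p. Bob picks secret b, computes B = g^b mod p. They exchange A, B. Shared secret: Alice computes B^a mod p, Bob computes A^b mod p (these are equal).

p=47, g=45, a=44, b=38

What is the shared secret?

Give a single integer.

Answer: 18

Derivation:
A = 45^44 mod 47  (bits of 44 = 101100)
  bit 0 = 1: r = r^2 * 45 mod 47 = 1^2 * 45 = 1*45 = 45
  bit 1 = 0: r = r^2 mod 47 = 45^2 = 4
  bit 2 = 1: r = r^2 * 45 mod 47 = 4^2 * 45 = 16*45 = 15
  bit 3 = 1: r = r^2 * 45 mod 47 = 15^2 * 45 = 37*45 = 20
  bit 4 = 0: r = r^2 mod 47 = 20^2 = 24
  bit 5 = 0: r = r^2 mod 47 = 24^2 = 12
  -> A = 12
B = 45^38 mod 47  (bits of 38 = 100110)
  bit 0 = 1: r = r^2 * 45 mod 47 = 1^2 * 45 = 1*45 = 45
  bit 1 = 0: r = r^2 mod 47 = 45^2 = 4
  bit 2 = 0: r = r^2 mod 47 = 4^2 = 16
  bit 3 = 1: r = r^2 * 45 mod 47 = 16^2 * 45 = 21*45 = 5
  bit 4 = 1: r = r^2 * 45 mod 47 = 5^2 * 45 = 25*45 = 44
  bit 5 = 0: r = r^2 mod 47 = 44^2 = 9
  -> B = 9
s = B^a = 9^44 mod 47  (bits of 44 = 101100)
  bit 0 = 1: r = r^2 * 9 mod 47 = 1^2 * 9 = 1*9 = 9
  bit 1 = 0: r = r^2 mod 47 = 9^2 = 34
  bit 2 = 1: r = r^2 * 9 mod 47 = 34^2 * 9 = 28*9 = 17
  bit 3 = 1: r = r^2 * 9 mod 47 = 17^2 * 9 = 7*9 = 16
  bit 4 = 0: r = r^2 mod 47 = 16^2 = 21
  bit 5 = 0: r = r^2 mod 47 = 21^2 = 18
  -> s = B^a = 18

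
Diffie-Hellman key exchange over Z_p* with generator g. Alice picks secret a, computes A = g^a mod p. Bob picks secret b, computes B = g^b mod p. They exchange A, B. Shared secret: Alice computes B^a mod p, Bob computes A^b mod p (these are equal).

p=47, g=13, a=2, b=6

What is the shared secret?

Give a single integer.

A = 13^2 mod 47  (bits of 2 = 10)
  bit 0 = 1: r = r^2 * 13 mod 47 = 1^2 * 13 = 1*13 = 13
  bit 1 = 0: r = r^2 mod 47 = 13^2 = 28
  -> A = 28
B = 13^6 mod 47  (bits of 6 = 110)
  bit 0 = 1: r = r^2 * 13 mod 47 = 1^2 * 13 = 1*13 = 13
  bit 1 = 1: r = r^2 * 13 mod 47 = 13^2 * 13 = 28*13 = 35
  bit 2 = 0: r = r^2 mod 47 = 35^2 = 3
  -> B = 3
s = B^a = 3^2 mod 47  (bits of 2 = 10)
  bit 0 = 1: r = r^2 * 3 mod 47 = 1^2 * 3 = 1*3 = 3
  bit 1 = 0: r = r^2 mod 47 = 3^2 = 9
  -> s = B^a = 9

Answer: 9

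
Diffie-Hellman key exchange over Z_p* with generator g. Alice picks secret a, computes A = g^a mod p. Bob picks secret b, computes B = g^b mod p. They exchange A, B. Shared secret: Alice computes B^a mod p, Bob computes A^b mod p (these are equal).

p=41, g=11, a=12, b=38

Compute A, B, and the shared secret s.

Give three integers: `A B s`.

Answer: 23 20 10

Derivation:
A = 11^12 mod 41  (bits of 12 = 1100)
  bit 0 = 1: r = r^2 * 11 mod 41 = 1^2 * 11 = 1*11 = 11
  bit 1 = 1: r = r^2 * 11 mod 41 = 11^2 * 11 = 39*11 = 19
  bit 2 = 0: r = r^2 mod 41 = 19^2 = 33
  bit 3 = 0: r = r^2 mod 41 = 33^2 = 23
  -> A = 23
B = 11^38 mod 41  (bits of 38 = 100110)
  bit 0 = 1: r = r^2 * 11 mod 41 = 1^2 * 11 = 1*11 = 11
  bit 1 = 0: r = r^2 mod 41 = 11^2 = 39
  bit 2 = 0: r = r^2 mod 41 = 39^2 = 4
  bit 3 = 1: r = r^2 * 11 mod 41 = 4^2 * 11 = 16*11 = 12
  bit 4 = 1: r = r^2 * 11 mod 41 = 12^2 * 11 = 21*11 = 26
  bit 5 = 0: r = r^2 mod 41 = 26^2 = 20
  -> B = 20
s = B^a = 20^12 mod 41  (bits of 12 = 1100)
  bit 0 = 1: r = r^2 * 20 mod 41 = 1^2 * 20 = 1*20 = 20
  bit 1 = 1: r = r^2 * 20 mod 41 = 20^2 * 20 = 31*20 = 5
  bit 2 = 0: r = r^2 mod 41 = 5^2 = 25
  bit 3 = 0: r = r^2 mod 41 = 25^2 = 10
  -> s = B^a = 10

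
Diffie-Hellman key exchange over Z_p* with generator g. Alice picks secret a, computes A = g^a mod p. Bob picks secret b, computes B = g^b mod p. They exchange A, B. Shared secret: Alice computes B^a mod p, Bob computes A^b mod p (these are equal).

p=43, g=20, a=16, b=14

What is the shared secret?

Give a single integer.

A = 20^16 mod 43  (bits of 16 = 10000)
  bit 0 = 1: r = r^2 * 20 mod 43 = 1^2 * 20 = 1*20 = 20
  bit 1 = 0: r = r^2 mod 43 = 20^2 = 13
  bit 2 = 0: r = r^2 mod 43 = 13^2 = 40
  bit 3 = 0: r = r^2 mod 43 = 40^2 = 9
  bit 4 = 0: r = r^2 mod 43 = 9^2 = 38
  -> A = 38
B = 20^14 mod 43  (bits of 14 = 1110)
  bit 0 = 1: r = r^2 * 20 mod 43 = 1^2 * 20 = 1*20 = 20
  bit 1 = 1: r = r^2 * 20 mod 43 = 20^2 * 20 = 13*20 = 2
  bit 2 = 1: r = r^2 * 20 mod 43 = 2^2 * 20 = 4*20 = 37
  bit 3 = 0: r = r^2 mod 43 = 37^2 = 36
  -> B = 36
s = B^a = 36^16 mod 43  (bits of 16 = 10000)
  bit 0 = 1: r = r^2 * 36 mod 43 = 1^2 * 36 = 1*36 = 36
  bit 1 = 0: r = r^2 mod 43 = 36^2 = 6
  bit 2 = 0: r = r^2 mod 43 = 6^2 = 36
  bit 3 = 0: r = r^2 mod 43 = 36^2 = 6
  bit 4 = 0: r = r^2 mod 43 = 6^2 = 36
  -> s = B^a = 36

Answer: 36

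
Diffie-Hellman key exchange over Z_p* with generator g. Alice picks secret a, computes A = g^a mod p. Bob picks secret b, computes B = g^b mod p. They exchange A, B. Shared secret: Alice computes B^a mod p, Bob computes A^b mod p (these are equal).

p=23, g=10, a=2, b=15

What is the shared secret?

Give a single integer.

A = 10^2 mod 23  (bits of 2 = 10)
  bit 0 = 1: r = r^2 * 10 mod 23 = 1^2 * 10 = 1*10 = 10
  bit 1 = 0: r = r^2 mod 23 = 10^2 = 8
  -> A = 8
B = 10^15 mod 23  (bits of 15 = 1111)
  bit 0 = 1: r = r^2 * 10 mod 23 = 1^2 * 10 = 1*10 = 10
  bit 1 = 1: r = r^2 * 10 mod 23 = 10^2 * 10 = 8*10 = 11
  bit 2 = 1: r = r^2 * 10 mod 23 = 11^2 * 10 = 6*10 = 14
  bit 3 = 1: r = r^2 * 10 mod 23 = 14^2 * 10 = 12*10 = 5
  -> B = 5
s = B^a = 5^2 mod 23  (bits of 2 = 10)
  bit 0 = 1: r = r^2 * 5 mod 23 = 1^2 * 5 = 1*5 = 5
  bit 1 = 0: r = r^2 mod 23 = 5^2 = 2
  -> s = B^a = 2

Answer: 2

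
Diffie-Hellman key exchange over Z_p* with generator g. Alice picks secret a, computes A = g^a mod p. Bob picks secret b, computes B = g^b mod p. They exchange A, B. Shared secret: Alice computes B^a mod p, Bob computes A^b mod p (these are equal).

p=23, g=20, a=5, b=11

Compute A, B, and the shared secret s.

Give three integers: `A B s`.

Answer: 10 22 22

Derivation:
A = 20^5 mod 23  (bits of 5 = 101)
  bit 0 = 1: r = r^2 * 20 mod 23 = 1^2 * 20 = 1*20 = 20
  bit 1 = 0: r = r^2 mod 23 = 20^2 = 9
  bit 2 = 1: r = r^2 * 20 mod 23 = 9^2 * 20 = 12*20 = 10
  -> A = 10
B = 20^11 mod 23  (bits of 11 = 1011)
  bit 0 = 1: r = r^2 * 20 mod 23 = 1^2 * 20 = 1*20 = 20
  bit 1 = 0: r = r^2 mod 23 = 20^2 = 9
  bit 2 = 1: r = r^2 * 20 mod 23 = 9^2 * 20 = 12*20 = 10
  bit 3 = 1: r = r^2 * 20 mod 23 = 10^2 * 20 = 8*20 = 22
  -> B = 22
s = B^a = 22^5 mod 23  (bits of 5 = 101)
  bit 0 = 1: r = r^2 * 22 mod 23 = 1^2 * 22 = 1*22 = 22
  bit 1 = 0: r = r^2 mod 23 = 22^2 = 1
  bit 2 = 1: r = r^2 * 22 mod 23 = 1^2 * 22 = 1*22 = 22
  -> s = B^a = 22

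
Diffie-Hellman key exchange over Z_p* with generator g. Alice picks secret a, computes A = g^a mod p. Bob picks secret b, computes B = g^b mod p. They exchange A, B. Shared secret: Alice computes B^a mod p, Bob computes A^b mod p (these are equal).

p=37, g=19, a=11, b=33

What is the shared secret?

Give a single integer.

A = 19^11 mod 37  (bits of 11 = 1011)
  bit 0 = 1: r = r^2 * 19 mod 37 = 1^2 * 19 = 1*19 = 19
  bit 1 = 0: r = r^2 mod 37 = 19^2 = 28
  bit 2 = 1: r = r^2 * 19 mod 37 = 28^2 * 19 = 7*19 = 22
  bit 3 = 1: r = r^2 * 19 mod 37 = 22^2 * 19 = 3*19 = 20
  -> A = 20
B = 19^33 mod 37  (bits of 33 = 100001)
  bit 0 = 1: r = r^2 * 19 mod 37 = 1^2 * 19 = 1*19 = 19
  bit 1 = 0: r = r^2 mod 37 = 19^2 = 28
  bit 2 = 0: r = r^2 mod 37 = 28^2 = 7
  bit 3 = 0: r = r^2 mod 37 = 7^2 = 12
  bit 4 = 0: r = r^2 mod 37 = 12^2 = 33
  bit 5 = 1: r = r^2 * 19 mod 37 = 33^2 * 19 = 16*19 = 8
  -> B = 8
s = B^a = 8^11 mod 37  (bits of 11 = 1011)
  bit 0 = 1: r = r^2 * 8 mod 37 = 1^2 * 8 = 1*8 = 8
  bit 1 = 0: r = r^2 mod 37 = 8^2 = 27
  bit 2 = 1: r = r^2 * 8 mod 37 = 27^2 * 8 = 26*8 = 23
  bit 3 = 1: r = r^2 * 8 mod 37 = 23^2 * 8 = 11*8 = 14
  -> s = B^a = 14

Answer: 14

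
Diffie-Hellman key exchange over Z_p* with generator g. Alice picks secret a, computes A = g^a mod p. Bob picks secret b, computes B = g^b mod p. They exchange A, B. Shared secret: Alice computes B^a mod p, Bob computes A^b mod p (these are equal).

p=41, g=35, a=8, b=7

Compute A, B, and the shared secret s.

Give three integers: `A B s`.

Answer: 10 12 18

Derivation:
A = 35^8 mod 41  (bits of 8 = 1000)
  bit 0 = 1: r = r^2 * 35 mod 41 = 1^2 * 35 = 1*35 = 35
  bit 1 = 0: r = r^2 mod 41 = 35^2 = 36
  bit 2 = 0: r = r^2 mod 41 = 36^2 = 25
  bit 3 = 0: r = r^2 mod 41 = 25^2 = 10
  -> A = 10
B = 35^7 mod 41  (bits of 7 = 111)
  bit 0 = 1: r = r^2 * 35 mod 41 = 1^2 * 35 = 1*35 = 35
  bit 1 = 1: r = r^2 * 35 mod 41 = 35^2 * 35 = 36*35 = 30
  bit 2 = 1: r = r^2 * 35 mod 41 = 30^2 * 35 = 39*35 = 12
  -> B = 12
s = B^a = 12^8 mod 41  (bits of 8 = 1000)
  bit 0 = 1: r = r^2 * 12 mod 41 = 1^2 * 12 = 1*12 = 12
  bit 1 = 0: r = r^2 mod 41 = 12^2 = 21
  bit 2 = 0: r = r^2 mod 41 = 21^2 = 31
  bit 3 = 0: r = r^2 mod 41 = 31^2 = 18
  -> s = B^a = 18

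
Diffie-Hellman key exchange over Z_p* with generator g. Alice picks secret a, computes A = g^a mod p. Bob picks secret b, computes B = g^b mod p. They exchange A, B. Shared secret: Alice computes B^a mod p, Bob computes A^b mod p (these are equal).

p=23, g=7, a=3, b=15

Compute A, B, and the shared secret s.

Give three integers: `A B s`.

A = 7^3 mod 23  (bits of 3 = 11)
  bit 0 = 1: r = r^2 * 7 mod 23 = 1^2 * 7 = 1*7 = 7
  bit 1 = 1: r = r^2 * 7 mod 23 = 7^2 * 7 = 3*7 = 21
  -> A = 21
B = 7^15 mod 23  (bits of 15 = 1111)
  bit 0 = 1: r = r^2 * 7 mod 23 = 1^2 * 7 = 1*7 = 7
  bit 1 = 1: r = r^2 * 7 mod 23 = 7^2 * 7 = 3*7 = 21
  bit 2 = 1: r = r^2 * 7 mod 23 = 21^2 * 7 = 4*7 = 5
  bit 3 = 1: r = r^2 * 7 mod 23 = 5^2 * 7 = 2*7 = 14
  -> B = 14
s = B^a = 14^3 mod 23  (bits of 3 = 11)
  bit 0 = 1: r = r^2 * 14 mod 23 = 1^2 * 14 = 1*14 = 14
  bit 1 = 1: r = r^2 * 14 mod 23 = 14^2 * 14 = 12*14 = 7
  -> s = B^a = 7

Answer: 21 14 7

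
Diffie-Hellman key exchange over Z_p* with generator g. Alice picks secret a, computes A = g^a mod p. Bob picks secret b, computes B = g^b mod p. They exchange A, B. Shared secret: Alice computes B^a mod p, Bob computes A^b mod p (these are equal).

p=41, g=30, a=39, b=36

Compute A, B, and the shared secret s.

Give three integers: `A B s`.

Answer: 26 31 4

Derivation:
A = 30^39 mod 41  (bits of 39 = 100111)
  bit 0 = 1: r = r^2 * 30 mod 41 = 1^2 * 30 = 1*30 = 30
  bit 1 = 0: r = r^2 mod 41 = 30^2 = 39
  bit 2 = 0: r = r^2 mod 41 = 39^2 = 4
  bit 3 = 1: r = r^2 * 30 mod 41 = 4^2 * 30 = 16*30 = 29
  bit 4 = 1: r = r^2 * 30 mod 41 = 29^2 * 30 = 21*30 = 15
  bit 5 = 1: r = r^2 * 30 mod 41 = 15^2 * 30 = 20*30 = 26
  -> A = 26
B = 30^36 mod 41  (bits of 36 = 100100)
  bit 0 = 1: r = r^2 * 30 mod 41 = 1^2 * 30 = 1*30 = 30
  bit 1 = 0: r = r^2 mod 41 = 30^2 = 39
  bit 2 = 0: r = r^2 mod 41 = 39^2 = 4
  bit 3 = 1: r = r^2 * 30 mod 41 = 4^2 * 30 = 16*30 = 29
  bit 4 = 0: r = r^2 mod 41 = 29^2 = 21
  bit 5 = 0: r = r^2 mod 41 = 21^2 = 31
  -> B = 31
s = B^a = 31^39 mod 41  (bits of 39 = 100111)
  bit 0 = 1: r = r^2 * 31 mod 41 = 1^2 * 31 = 1*31 = 31
  bit 1 = 0: r = r^2 mod 41 = 31^2 = 18
  bit 2 = 0: r = r^2 mod 41 = 18^2 = 37
  bit 3 = 1: r = r^2 * 31 mod 41 = 37^2 * 31 = 16*31 = 4
  bit 4 = 1: r = r^2 * 31 mod 41 = 4^2 * 31 = 16*31 = 4
  bit 5 = 1: r = r^2 * 31 mod 41 = 4^2 * 31 = 16*31 = 4
  -> s = B^a = 4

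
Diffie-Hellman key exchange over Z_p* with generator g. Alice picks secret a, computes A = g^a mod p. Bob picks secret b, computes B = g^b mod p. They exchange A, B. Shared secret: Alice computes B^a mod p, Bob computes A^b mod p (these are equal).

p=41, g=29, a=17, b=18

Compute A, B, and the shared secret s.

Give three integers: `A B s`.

A = 29^17 mod 41  (bits of 17 = 10001)
  bit 0 = 1: r = r^2 * 29 mod 41 = 1^2 * 29 = 1*29 = 29
  bit 1 = 0: r = r^2 mod 41 = 29^2 = 21
  bit 2 = 0: r = r^2 mod 41 = 21^2 = 31
  bit 3 = 0: r = r^2 mod 41 = 31^2 = 18
  bit 4 = 1: r = r^2 * 29 mod 41 = 18^2 * 29 = 37*29 = 7
  -> A = 7
B = 29^18 mod 41  (bits of 18 = 10010)
  bit 0 = 1: r = r^2 * 29 mod 41 = 1^2 * 29 = 1*29 = 29
  bit 1 = 0: r = r^2 mod 41 = 29^2 = 21
  bit 2 = 0: r = r^2 mod 41 = 21^2 = 31
  bit 3 = 1: r = r^2 * 29 mod 41 = 31^2 * 29 = 18*29 = 30
  bit 4 = 0: r = r^2 mod 41 = 30^2 = 39
  -> B = 39
s = B^a = 39^17 mod 41  (bits of 17 = 10001)
  bit 0 = 1: r = r^2 * 39 mod 41 = 1^2 * 39 = 1*39 = 39
  bit 1 = 0: r = r^2 mod 41 = 39^2 = 4
  bit 2 = 0: r = r^2 mod 41 = 4^2 = 16
  bit 3 = 0: r = r^2 mod 41 = 16^2 = 10
  bit 4 = 1: r = r^2 * 39 mod 41 = 10^2 * 39 = 18*39 = 5
  -> s = B^a = 5

Answer: 7 39 5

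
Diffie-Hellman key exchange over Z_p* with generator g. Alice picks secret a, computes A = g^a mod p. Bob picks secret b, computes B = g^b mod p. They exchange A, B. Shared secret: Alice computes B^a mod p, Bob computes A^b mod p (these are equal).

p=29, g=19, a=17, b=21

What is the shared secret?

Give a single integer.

A = 19^17 mod 29  (bits of 17 = 10001)
  bit 0 = 1: r = r^2 * 19 mod 29 = 1^2 * 19 = 1*19 = 19
  bit 1 = 0: r = r^2 mod 29 = 19^2 = 13
  bit 2 = 0: r = r^2 mod 29 = 13^2 = 24
  bit 3 = 0: r = r^2 mod 29 = 24^2 = 25
  bit 4 = 1: r = r^2 * 19 mod 29 = 25^2 * 19 = 16*19 = 14
  -> A = 14
B = 19^21 mod 29  (bits of 21 = 10101)
  bit 0 = 1: r = r^2 * 19 mod 29 = 1^2 * 19 = 1*19 = 19
  bit 1 = 0: r = r^2 mod 29 = 19^2 = 13
  bit 2 = 1: r = r^2 * 19 mod 29 = 13^2 * 19 = 24*19 = 21
  bit 3 = 0: r = r^2 mod 29 = 21^2 = 6
  bit 4 = 1: r = r^2 * 19 mod 29 = 6^2 * 19 = 7*19 = 17
  -> B = 17
s = B^a = 17^17 mod 29  (bits of 17 = 10001)
  bit 0 = 1: r = r^2 * 17 mod 29 = 1^2 * 17 = 1*17 = 17
  bit 1 = 0: r = r^2 mod 29 = 17^2 = 28
  bit 2 = 0: r = r^2 mod 29 = 28^2 = 1
  bit 3 = 0: r = r^2 mod 29 = 1^2 = 1
  bit 4 = 1: r = r^2 * 17 mod 29 = 1^2 * 17 = 1*17 = 17
  -> s = B^a = 17

Answer: 17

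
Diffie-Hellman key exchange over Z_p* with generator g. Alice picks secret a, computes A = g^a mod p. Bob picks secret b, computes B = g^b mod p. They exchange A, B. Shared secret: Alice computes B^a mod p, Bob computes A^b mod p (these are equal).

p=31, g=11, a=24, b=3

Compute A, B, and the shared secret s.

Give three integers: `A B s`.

Answer: 8 29 16

Derivation:
A = 11^24 mod 31  (bits of 24 = 11000)
  bit 0 = 1: r = r^2 * 11 mod 31 = 1^2 * 11 = 1*11 = 11
  bit 1 = 1: r = r^2 * 11 mod 31 = 11^2 * 11 = 28*11 = 29
  bit 2 = 0: r = r^2 mod 31 = 29^2 = 4
  bit 3 = 0: r = r^2 mod 31 = 4^2 = 16
  bit 4 = 0: r = r^2 mod 31 = 16^2 = 8
  -> A = 8
B = 11^3 mod 31  (bits of 3 = 11)
  bit 0 = 1: r = r^2 * 11 mod 31 = 1^2 * 11 = 1*11 = 11
  bit 1 = 1: r = r^2 * 11 mod 31 = 11^2 * 11 = 28*11 = 29
  -> B = 29
s = B^a = 29^24 mod 31  (bits of 24 = 11000)
  bit 0 = 1: r = r^2 * 29 mod 31 = 1^2 * 29 = 1*29 = 29
  bit 1 = 1: r = r^2 * 29 mod 31 = 29^2 * 29 = 4*29 = 23
  bit 2 = 0: r = r^2 mod 31 = 23^2 = 2
  bit 3 = 0: r = r^2 mod 31 = 2^2 = 4
  bit 4 = 0: r = r^2 mod 31 = 4^2 = 16
  -> s = B^a = 16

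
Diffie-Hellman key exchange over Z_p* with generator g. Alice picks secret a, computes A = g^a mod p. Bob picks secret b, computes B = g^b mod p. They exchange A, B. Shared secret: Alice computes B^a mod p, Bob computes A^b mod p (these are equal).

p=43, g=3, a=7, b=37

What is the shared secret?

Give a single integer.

A = 3^7 mod 43  (bits of 7 = 111)
  bit 0 = 1: r = r^2 * 3 mod 43 = 1^2 * 3 = 1*3 = 3
  bit 1 = 1: r = r^2 * 3 mod 43 = 3^2 * 3 = 9*3 = 27
  bit 2 = 1: r = r^2 * 3 mod 43 = 27^2 * 3 = 41*3 = 37
  -> A = 37
B = 3^37 mod 43  (bits of 37 = 100101)
  bit 0 = 1: r = r^2 * 3 mod 43 = 1^2 * 3 = 1*3 = 3
  bit 1 = 0: r = r^2 mod 43 = 3^2 = 9
  bit 2 = 0: r = r^2 mod 43 = 9^2 = 38
  bit 3 = 1: r = r^2 * 3 mod 43 = 38^2 * 3 = 25*3 = 32
  bit 4 = 0: r = r^2 mod 43 = 32^2 = 35
  bit 5 = 1: r = r^2 * 3 mod 43 = 35^2 * 3 = 21*3 = 20
  -> B = 20
s = B^a = 20^7 mod 43  (bits of 7 = 111)
  bit 0 = 1: r = r^2 * 20 mod 43 = 1^2 * 20 = 1*20 = 20
  bit 1 = 1: r = r^2 * 20 mod 43 = 20^2 * 20 = 13*20 = 2
  bit 2 = 1: r = r^2 * 20 mod 43 = 2^2 * 20 = 4*20 = 37
  -> s = B^a = 37

Answer: 37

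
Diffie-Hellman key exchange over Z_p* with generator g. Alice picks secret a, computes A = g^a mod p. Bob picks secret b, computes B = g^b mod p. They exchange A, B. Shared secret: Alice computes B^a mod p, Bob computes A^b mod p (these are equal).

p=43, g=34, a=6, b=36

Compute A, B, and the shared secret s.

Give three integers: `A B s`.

Answer: 4 11 4

Derivation:
A = 34^6 mod 43  (bits of 6 = 110)
  bit 0 = 1: r = r^2 * 34 mod 43 = 1^2 * 34 = 1*34 = 34
  bit 1 = 1: r = r^2 * 34 mod 43 = 34^2 * 34 = 38*34 = 2
  bit 2 = 0: r = r^2 mod 43 = 2^2 = 4
  -> A = 4
B = 34^36 mod 43  (bits of 36 = 100100)
  bit 0 = 1: r = r^2 * 34 mod 43 = 1^2 * 34 = 1*34 = 34
  bit 1 = 0: r = r^2 mod 43 = 34^2 = 38
  bit 2 = 0: r = r^2 mod 43 = 38^2 = 25
  bit 3 = 1: r = r^2 * 34 mod 43 = 25^2 * 34 = 23*34 = 8
  bit 4 = 0: r = r^2 mod 43 = 8^2 = 21
  bit 5 = 0: r = r^2 mod 43 = 21^2 = 11
  -> B = 11
s = B^a = 11^6 mod 43  (bits of 6 = 110)
  bit 0 = 1: r = r^2 * 11 mod 43 = 1^2 * 11 = 1*11 = 11
  bit 1 = 1: r = r^2 * 11 mod 43 = 11^2 * 11 = 35*11 = 41
  bit 2 = 0: r = r^2 mod 43 = 41^2 = 4
  -> s = B^a = 4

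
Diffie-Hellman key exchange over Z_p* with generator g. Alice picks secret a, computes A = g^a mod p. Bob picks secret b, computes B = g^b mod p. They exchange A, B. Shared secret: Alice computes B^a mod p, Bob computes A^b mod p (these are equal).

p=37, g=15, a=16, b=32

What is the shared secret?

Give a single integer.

Answer: 7

Derivation:
A = 15^16 mod 37  (bits of 16 = 10000)
  bit 0 = 1: r = r^2 * 15 mod 37 = 1^2 * 15 = 1*15 = 15
  bit 1 = 0: r = r^2 mod 37 = 15^2 = 3
  bit 2 = 0: r = r^2 mod 37 = 3^2 = 9
  bit 3 = 0: r = r^2 mod 37 = 9^2 = 7
  bit 4 = 0: r = r^2 mod 37 = 7^2 = 12
  -> A = 12
B = 15^32 mod 37  (bits of 32 = 100000)
  bit 0 = 1: r = r^2 * 15 mod 37 = 1^2 * 15 = 1*15 = 15
  bit 1 = 0: r = r^2 mod 37 = 15^2 = 3
  bit 2 = 0: r = r^2 mod 37 = 3^2 = 9
  bit 3 = 0: r = r^2 mod 37 = 9^2 = 7
  bit 4 = 0: r = r^2 mod 37 = 7^2 = 12
  bit 5 = 0: r = r^2 mod 37 = 12^2 = 33
  -> B = 33
s = B^a = 33^16 mod 37  (bits of 16 = 10000)
  bit 0 = 1: r = r^2 * 33 mod 37 = 1^2 * 33 = 1*33 = 33
  bit 1 = 0: r = r^2 mod 37 = 33^2 = 16
  bit 2 = 0: r = r^2 mod 37 = 16^2 = 34
  bit 3 = 0: r = r^2 mod 37 = 34^2 = 9
  bit 4 = 0: r = r^2 mod 37 = 9^2 = 7
  -> s = B^a = 7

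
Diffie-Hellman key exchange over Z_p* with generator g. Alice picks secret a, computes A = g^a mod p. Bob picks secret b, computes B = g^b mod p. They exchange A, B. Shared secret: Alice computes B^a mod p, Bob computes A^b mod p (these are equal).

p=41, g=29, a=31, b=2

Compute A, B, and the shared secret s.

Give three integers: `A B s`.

Answer: 26 21 20

Derivation:
A = 29^31 mod 41  (bits of 31 = 11111)
  bit 0 = 1: r = r^2 * 29 mod 41 = 1^2 * 29 = 1*29 = 29
  bit 1 = 1: r = r^2 * 29 mod 41 = 29^2 * 29 = 21*29 = 35
  bit 2 = 1: r = r^2 * 29 mod 41 = 35^2 * 29 = 36*29 = 19
  bit 3 = 1: r = r^2 * 29 mod 41 = 19^2 * 29 = 33*29 = 14
  bit 4 = 1: r = r^2 * 29 mod 41 = 14^2 * 29 = 32*29 = 26
  -> A = 26
B = 29^2 mod 41  (bits of 2 = 10)
  bit 0 = 1: r = r^2 * 29 mod 41 = 1^2 * 29 = 1*29 = 29
  bit 1 = 0: r = r^2 mod 41 = 29^2 = 21
  -> B = 21
s = B^a = 21^31 mod 41  (bits of 31 = 11111)
  bit 0 = 1: r = r^2 * 21 mod 41 = 1^2 * 21 = 1*21 = 21
  bit 1 = 1: r = r^2 * 21 mod 41 = 21^2 * 21 = 31*21 = 36
  bit 2 = 1: r = r^2 * 21 mod 41 = 36^2 * 21 = 25*21 = 33
  bit 3 = 1: r = r^2 * 21 mod 41 = 33^2 * 21 = 23*21 = 32
  bit 4 = 1: r = r^2 * 21 mod 41 = 32^2 * 21 = 40*21 = 20
  -> s = B^a = 20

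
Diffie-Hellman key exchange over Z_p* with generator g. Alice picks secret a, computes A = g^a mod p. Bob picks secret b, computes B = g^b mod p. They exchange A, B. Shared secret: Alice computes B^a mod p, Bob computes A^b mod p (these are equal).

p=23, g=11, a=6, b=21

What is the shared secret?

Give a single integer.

A = 11^6 mod 23  (bits of 6 = 110)
  bit 0 = 1: r = r^2 * 11 mod 23 = 1^2 * 11 = 1*11 = 11
  bit 1 = 1: r = r^2 * 11 mod 23 = 11^2 * 11 = 6*11 = 20
  bit 2 = 0: r = r^2 mod 23 = 20^2 = 9
  -> A = 9
B = 11^21 mod 23  (bits of 21 = 10101)
  bit 0 = 1: r = r^2 * 11 mod 23 = 1^2 * 11 = 1*11 = 11
  bit 1 = 0: r = r^2 mod 23 = 11^2 = 6
  bit 2 = 1: r = r^2 * 11 mod 23 = 6^2 * 11 = 13*11 = 5
  bit 3 = 0: r = r^2 mod 23 = 5^2 = 2
  bit 4 = 1: r = r^2 * 11 mod 23 = 2^2 * 11 = 4*11 = 21
  -> B = 21
s = B^a = 21^6 mod 23  (bits of 6 = 110)
  bit 0 = 1: r = r^2 * 21 mod 23 = 1^2 * 21 = 1*21 = 21
  bit 1 = 1: r = r^2 * 21 mod 23 = 21^2 * 21 = 4*21 = 15
  bit 2 = 0: r = r^2 mod 23 = 15^2 = 18
  -> s = B^a = 18

Answer: 18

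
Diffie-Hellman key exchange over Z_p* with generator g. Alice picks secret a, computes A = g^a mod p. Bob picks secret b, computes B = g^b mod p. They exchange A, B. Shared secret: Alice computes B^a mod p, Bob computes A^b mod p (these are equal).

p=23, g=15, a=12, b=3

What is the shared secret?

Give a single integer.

A = 15^12 mod 23  (bits of 12 = 1100)
  bit 0 = 1: r = r^2 * 15 mod 23 = 1^2 * 15 = 1*15 = 15
  bit 1 = 1: r = r^2 * 15 mod 23 = 15^2 * 15 = 18*15 = 17
  bit 2 = 0: r = r^2 mod 23 = 17^2 = 13
  bit 3 = 0: r = r^2 mod 23 = 13^2 = 8
  -> A = 8
B = 15^3 mod 23  (bits of 3 = 11)
  bit 0 = 1: r = r^2 * 15 mod 23 = 1^2 * 15 = 1*15 = 15
  bit 1 = 1: r = r^2 * 15 mod 23 = 15^2 * 15 = 18*15 = 17
  -> B = 17
s = B^a = 17^12 mod 23  (bits of 12 = 1100)
  bit 0 = 1: r = r^2 * 17 mod 23 = 1^2 * 17 = 1*17 = 17
  bit 1 = 1: r = r^2 * 17 mod 23 = 17^2 * 17 = 13*17 = 14
  bit 2 = 0: r = r^2 mod 23 = 14^2 = 12
  bit 3 = 0: r = r^2 mod 23 = 12^2 = 6
  -> s = B^a = 6

Answer: 6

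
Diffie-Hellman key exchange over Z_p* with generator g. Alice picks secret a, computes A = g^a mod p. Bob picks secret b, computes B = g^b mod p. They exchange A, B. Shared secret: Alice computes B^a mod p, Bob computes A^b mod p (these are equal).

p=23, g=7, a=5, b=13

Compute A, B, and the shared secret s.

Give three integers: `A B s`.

A = 7^5 mod 23  (bits of 5 = 101)
  bit 0 = 1: r = r^2 * 7 mod 23 = 1^2 * 7 = 1*7 = 7
  bit 1 = 0: r = r^2 mod 23 = 7^2 = 3
  bit 2 = 1: r = r^2 * 7 mod 23 = 3^2 * 7 = 9*7 = 17
  -> A = 17
B = 7^13 mod 23  (bits of 13 = 1101)
  bit 0 = 1: r = r^2 * 7 mod 23 = 1^2 * 7 = 1*7 = 7
  bit 1 = 1: r = r^2 * 7 mod 23 = 7^2 * 7 = 3*7 = 21
  bit 2 = 0: r = r^2 mod 23 = 21^2 = 4
  bit 3 = 1: r = r^2 * 7 mod 23 = 4^2 * 7 = 16*7 = 20
  -> B = 20
s = B^a = 20^5 mod 23  (bits of 5 = 101)
  bit 0 = 1: r = r^2 * 20 mod 23 = 1^2 * 20 = 1*20 = 20
  bit 1 = 0: r = r^2 mod 23 = 20^2 = 9
  bit 2 = 1: r = r^2 * 20 mod 23 = 9^2 * 20 = 12*20 = 10
  -> s = B^a = 10

Answer: 17 20 10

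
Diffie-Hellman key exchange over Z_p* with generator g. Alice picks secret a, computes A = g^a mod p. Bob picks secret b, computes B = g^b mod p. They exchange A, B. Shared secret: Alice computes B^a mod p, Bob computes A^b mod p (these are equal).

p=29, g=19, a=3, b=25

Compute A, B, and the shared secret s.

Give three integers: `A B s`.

Answer: 15 2 8

Derivation:
A = 19^3 mod 29  (bits of 3 = 11)
  bit 0 = 1: r = r^2 * 19 mod 29 = 1^2 * 19 = 1*19 = 19
  bit 1 = 1: r = r^2 * 19 mod 29 = 19^2 * 19 = 13*19 = 15
  -> A = 15
B = 19^25 mod 29  (bits of 25 = 11001)
  bit 0 = 1: r = r^2 * 19 mod 29 = 1^2 * 19 = 1*19 = 19
  bit 1 = 1: r = r^2 * 19 mod 29 = 19^2 * 19 = 13*19 = 15
  bit 2 = 0: r = r^2 mod 29 = 15^2 = 22
  bit 3 = 0: r = r^2 mod 29 = 22^2 = 20
  bit 4 = 1: r = r^2 * 19 mod 29 = 20^2 * 19 = 23*19 = 2
  -> B = 2
s = B^a = 2^3 mod 29  (bits of 3 = 11)
  bit 0 = 1: r = r^2 * 2 mod 29 = 1^2 * 2 = 1*2 = 2
  bit 1 = 1: r = r^2 * 2 mod 29 = 2^2 * 2 = 4*2 = 8
  -> s = B^a = 8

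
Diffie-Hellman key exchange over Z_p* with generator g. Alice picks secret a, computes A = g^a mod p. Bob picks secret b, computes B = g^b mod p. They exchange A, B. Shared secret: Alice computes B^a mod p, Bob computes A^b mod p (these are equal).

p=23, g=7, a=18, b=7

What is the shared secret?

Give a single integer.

Answer: 6

Derivation:
A = 7^18 mod 23  (bits of 18 = 10010)
  bit 0 = 1: r = r^2 * 7 mod 23 = 1^2 * 7 = 1*7 = 7
  bit 1 = 0: r = r^2 mod 23 = 7^2 = 3
  bit 2 = 0: r = r^2 mod 23 = 3^2 = 9
  bit 3 = 1: r = r^2 * 7 mod 23 = 9^2 * 7 = 12*7 = 15
  bit 4 = 0: r = r^2 mod 23 = 15^2 = 18
  -> A = 18
B = 7^7 mod 23  (bits of 7 = 111)
  bit 0 = 1: r = r^2 * 7 mod 23 = 1^2 * 7 = 1*7 = 7
  bit 1 = 1: r = r^2 * 7 mod 23 = 7^2 * 7 = 3*7 = 21
  bit 2 = 1: r = r^2 * 7 mod 23 = 21^2 * 7 = 4*7 = 5
  -> B = 5
s = B^a = 5^18 mod 23  (bits of 18 = 10010)
  bit 0 = 1: r = r^2 * 5 mod 23 = 1^2 * 5 = 1*5 = 5
  bit 1 = 0: r = r^2 mod 23 = 5^2 = 2
  bit 2 = 0: r = r^2 mod 23 = 2^2 = 4
  bit 3 = 1: r = r^2 * 5 mod 23 = 4^2 * 5 = 16*5 = 11
  bit 4 = 0: r = r^2 mod 23 = 11^2 = 6
  -> s = B^a = 6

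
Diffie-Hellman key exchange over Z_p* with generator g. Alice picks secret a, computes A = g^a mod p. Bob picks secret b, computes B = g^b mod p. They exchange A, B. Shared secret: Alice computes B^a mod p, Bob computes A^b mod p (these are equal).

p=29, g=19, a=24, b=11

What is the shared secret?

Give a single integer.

Answer: 20

Derivation:
A = 19^24 mod 29  (bits of 24 = 11000)
  bit 0 = 1: r = r^2 * 19 mod 29 = 1^2 * 19 = 1*19 = 19
  bit 1 = 1: r = r^2 * 19 mod 29 = 19^2 * 19 = 13*19 = 15
  bit 2 = 0: r = r^2 mod 29 = 15^2 = 22
  bit 3 = 0: r = r^2 mod 29 = 22^2 = 20
  bit 4 = 0: r = r^2 mod 29 = 20^2 = 23
  -> A = 23
B = 19^11 mod 29  (bits of 11 = 1011)
  bit 0 = 1: r = r^2 * 19 mod 29 = 1^2 * 19 = 1*19 = 19
  bit 1 = 0: r = r^2 mod 29 = 19^2 = 13
  bit 2 = 1: r = r^2 * 19 mod 29 = 13^2 * 19 = 24*19 = 21
  bit 3 = 1: r = r^2 * 19 mod 29 = 21^2 * 19 = 6*19 = 27
  -> B = 27
s = B^a = 27^24 mod 29  (bits of 24 = 11000)
  bit 0 = 1: r = r^2 * 27 mod 29 = 1^2 * 27 = 1*27 = 27
  bit 1 = 1: r = r^2 * 27 mod 29 = 27^2 * 27 = 4*27 = 21
  bit 2 = 0: r = r^2 mod 29 = 21^2 = 6
  bit 3 = 0: r = r^2 mod 29 = 6^2 = 7
  bit 4 = 0: r = r^2 mod 29 = 7^2 = 20
  -> s = B^a = 20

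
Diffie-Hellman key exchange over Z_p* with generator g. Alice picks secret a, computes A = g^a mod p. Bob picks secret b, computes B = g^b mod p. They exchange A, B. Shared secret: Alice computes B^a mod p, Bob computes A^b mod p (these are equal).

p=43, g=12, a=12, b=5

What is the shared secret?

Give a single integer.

A = 12^12 mod 43  (bits of 12 = 1100)
  bit 0 = 1: r = r^2 * 12 mod 43 = 1^2 * 12 = 1*12 = 12
  bit 1 = 1: r = r^2 * 12 mod 43 = 12^2 * 12 = 15*12 = 8
  bit 2 = 0: r = r^2 mod 43 = 8^2 = 21
  bit 3 = 0: r = r^2 mod 43 = 21^2 = 11
  -> A = 11
B = 12^5 mod 43  (bits of 5 = 101)
  bit 0 = 1: r = r^2 * 12 mod 43 = 1^2 * 12 = 1*12 = 12
  bit 1 = 0: r = r^2 mod 43 = 12^2 = 15
  bit 2 = 1: r = r^2 * 12 mod 43 = 15^2 * 12 = 10*12 = 34
  -> B = 34
s = B^a = 34^12 mod 43  (bits of 12 = 1100)
  bit 0 = 1: r = r^2 * 34 mod 43 = 1^2 * 34 = 1*34 = 34
  bit 1 = 1: r = r^2 * 34 mod 43 = 34^2 * 34 = 38*34 = 2
  bit 2 = 0: r = r^2 mod 43 = 2^2 = 4
  bit 3 = 0: r = r^2 mod 43 = 4^2 = 16
  -> s = B^a = 16

Answer: 16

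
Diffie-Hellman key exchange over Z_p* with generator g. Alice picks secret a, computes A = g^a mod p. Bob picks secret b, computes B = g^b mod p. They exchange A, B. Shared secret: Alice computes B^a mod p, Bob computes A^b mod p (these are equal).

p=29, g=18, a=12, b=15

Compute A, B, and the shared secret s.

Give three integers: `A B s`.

Answer: 23 11 23

Derivation:
A = 18^12 mod 29  (bits of 12 = 1100)
  bit 0 = 1: r = r^2 * 18 mod 29 = 1^2 * 18 = 1*18 = 18
  bit 1 = 1: r = r^2 * 18 mod 29 = 18^2 * 18 = 5*18 = 3
  bit 2 = 0: r = r^2 mod 29 = 3^2 = 9
  bit 3 = 0: r = r^2 mod 29 = 9^2 = 23
  -> A = 23
B = 18^15 mod 29  (bits of 15 = 1111)
  bit 0 = 1: r = r^2 * 18 mod 29 = 1^2 * 18 = 1*18 = 18
  bit 1 = 1: r = r^2 * 18 mod 29 = 18^2 * 18 = 5*18 = 3
  bit 2 = 1: r = r^2 * 18 mod 29 = 3^2 * 18 = 9*18 = 17
  bit 3 = 1: r = r^2 * 18 mod 29 = 17^2 * 18 = 28*18 = 11
  -> B = 11
s = B^a = 11^12 mod 29  (bits of 12 = 1100)
  bit 0 = 1: r = r^2 * 11 mod 29 = 1^2 * 11 = 1*11 = 11
  bit 1 = 1: r = r^2 * 11 mod 29 = 11^2 * 11 = 5*11 = 26
  bit 2 = 0: r = r^2 mod 29 = 26^2 = 9
  bit 3 = 0: r = r^2 mod 29 = 9^2 = 23
  -> s = B^a = 23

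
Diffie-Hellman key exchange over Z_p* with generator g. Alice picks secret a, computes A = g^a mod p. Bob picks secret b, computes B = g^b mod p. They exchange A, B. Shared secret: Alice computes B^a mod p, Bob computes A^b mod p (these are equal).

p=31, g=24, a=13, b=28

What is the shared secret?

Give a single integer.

A = 24^13 mod 31  (bits of 13 = 1101)
  bit 0 = 1: r = r^2 * 24 mod 31 = 1^2 * 24 = 1*24 = 24
  bit 1 = 1: r = r^2 * 24 mod 31 = 24^2 * 24 = 18*24 = 29
  bit 2 = 0: r = r^2 mod 31 = 29^2 = 4
  bit 3 = 1: r = r^2 * 24 mod 31 = 4^2 * 24 = 16*24 = 12
  -> A = 12
B = 24^28 mod 31  (bits of 28 = 11100)
  bit 0 = 1: r = r^2 * 24 mod 31 = 1^2 * 24 = 1*24 = 24
  bit 1 = 1: r = r^2 * 24 mod 31 = 24^2 * 24 = 18*24 = 29
  bit 2 = 1: r = r^2 * 24 mod 31 = 29^2 * 24 = 4*24 = 3
  bit 3 = 0: r = r^2 mod 31 = 3^2 = 9
  bit 4 = 0: r = r^2 mod 31 = 9^2 = 19
  -> B = 19
s = B^a = 19^13 mod 31  (bits of 13 = 1101)
  bit 0 = 1: r = r^2 * 19 mod 31 = 1^2 * 19 = 1*19 = 19
  bit 1 = 1: r = r^2 * 19 mod 31 = 19^2 * 19 = 20*19 = 8
  bit 2 = 0: r = r^2 mod 31 = 8^2 = 2
  bit 3 = 1: r = r^2 * 19 mod 31 = 2^2 * 19 = 4*19 = 14
  -> s = B^a = 14

Answer: 14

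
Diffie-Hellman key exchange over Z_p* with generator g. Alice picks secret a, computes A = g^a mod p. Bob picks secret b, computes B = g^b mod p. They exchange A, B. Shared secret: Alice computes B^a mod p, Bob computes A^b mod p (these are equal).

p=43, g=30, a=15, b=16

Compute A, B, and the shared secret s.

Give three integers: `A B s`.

A = 30^15 mod 43  (bits of 15 = 1111)
  bit 0 = 1: r = r^2 * 30 mod 43 = 1^2 * 30 = 1*30 = 30
  bit 1 = 1: r = r^2 * 30 mod 43 = 30^2 * 30 = 40*30 = 39
  bit 2 = 1: r = r^2 * 30 mod 43 = 39^2 * 30 = 16*30 = 7
  bit 3 = 1: r = r^2 * 30 mod 43 = 7^2 * 30 = 6*30 = 8
  -> A = 8
B = 30^16 mod 43  (bits of 16 = 10000)
  bit 0 = 1: r = r^2 * 30 mod 43 = 1^2 * 30 = 1*30 = 30
  bit 1 = 0: r = r^2 mod 43 = 30^2 = 40
  bit 2 = 0: r = r^2 mod 43 = 40^2 = 9
  bit 3 = 0: r = r^2 mod 43 = 9^2 = 38
  bit 4 = 0: r = r^2 mod 43 = 38^2 = 25
  -> B = 25
s = B^a = 25^15 mod 43  (bits of 15 = 1111)
  bit 0 = 1: r = r^2 * 25 mod 43 = 1^2 * 25 = 1*25 = 25
  bit 1 = 1: r = r^2 * 25 mod 43 = 25^2 * 25 = 23*25 = 16
  bit 2 = 1: r = r^2 * 25 mod 43 = 16^2 * 25 = 41*25 = 36
  bit 3 = 1: r = r^2 * 25 mod 43 = 36^2 * 25 = 6*25 = 21
  -> s = B^a = 21

Answer: 8 25 21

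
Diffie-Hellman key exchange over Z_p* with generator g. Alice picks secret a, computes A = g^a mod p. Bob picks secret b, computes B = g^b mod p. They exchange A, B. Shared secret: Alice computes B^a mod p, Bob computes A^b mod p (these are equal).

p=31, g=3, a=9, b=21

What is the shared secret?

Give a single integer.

Answer: 29

Derivation:
A = 3^9 mod 31  (bits of 9 = 1001)
  bit 0 = 1: r = r^2 * 3 mod 31 = 1^2 * 3 = 1*3 = 3
  bit 1 = 0: r = r^2 mod 31 = 3^2 = 9
  bit 2 = 0: r = r^2 mod 31 = 9^2 = 19
  bit 3 = 1: r = r^2 * 3 mod 31 = 19^2 * 3 = 20*3 = 29
  -> A = 29
B = 3^21 mod 31  (bits of 21 = 10101)
  bit 0 = 1: r = r^2 * 3 mod 31 = 1^2 * 3 = 1*3 = 3
  bit 1 = 0: r = r^2 mod 31 = 3^2 = 9
  bit 2 = 1: r = r^2 * 3 mod 31 = 9^2 * 3 = 19*3 = 26
  bit 3 = 0: r = r^2 mod 31 = 26^2 = 25
  bit 4 = 1: r = r^2 * 3 mod 31 = 25^2 * 3 = 5*3 = 15
  -> B = 15
s = B^a = 15^9 mod 31  (bits of 9 = 1001)
  bit 0 = 1: r = r^2 * 15 mod 31 = 1^2 * 15 = 1*15 = 15
  bit 1 = 0: r = r^2 mod 31 = 15^2 = 8
  bit 2 = 0: r = r^2 mod 31 = 8^2 = 2
  bit 3 = 1: r = r^2 * 15 mod 31 = 2^2 * 15 = 4*15 = 29
  -> s = B^a = 29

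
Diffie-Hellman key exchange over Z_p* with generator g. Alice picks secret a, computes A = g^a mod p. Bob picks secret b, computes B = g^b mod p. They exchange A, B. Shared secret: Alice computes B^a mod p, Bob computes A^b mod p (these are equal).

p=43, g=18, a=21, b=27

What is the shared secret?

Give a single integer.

A = 18^21 mod 43  (bits of 21 = 10101)
  bit 0 = 1: r = r^2 * 18 mod 43 = 1^2 * 18 = 1*18 = 18
  bit 1 = 0: r = r^2 mod 43 = 18^2 = 23
  bit 2 = 1: r = r^2 * 18 mod 43 = 23^2 * 18 = 13*18 = 19
  bit 3 = 0: r = r^2 mod 43 = 19^2 = 17
  bit 4 = 1: r = r^2 * 18 mod 43 = 17^2 * 18 = 31*18 = 42
  -> A = 42
B = 18^27 mod 43  (bits of 27 = 11011)
  bit 0 = 1: r = r^2 * 18 mod 43 = 1^2 * 18 = 1*18 = 18
  bit 1 = 1: r = r^2 * 18 mod 43 = 18^2 * 18 = 23*18 = 27
  bit 2 = 0: r = r^2 mod 43 = 27^2 = 41
  bit 3 = 1: r = r^2 * 18 mod 43 = 41^2 * 18 = 4*18 = 29
  bit 4 = 1: r = r^2 * 18 mod 43 = 29^2 * 18 = 24*18 = 2
  -> B = 2
s = B^a = 2^21 mod 43  (bits of 21 = 10101)
  bit 0 = 1: r = r^2 * 2 mod 43 = 1^2 * 2 = 1*2 = 2
  bit 1 = 0: r = r^2 mod 43 = 2^2 = 4
  bit 2 = 1: r = r^2 * 2 mod 43 = 4^2 * 2 = 16*2 = 32
  bit 3 = 0: r = r^2 mod 43 = 32^2 = 35
  bit 4 = 1: r = r^2 * 2 mod 43 = 35^2 * 2 = 21*2 = 42
  -> s = B^a = 42

Answer: 42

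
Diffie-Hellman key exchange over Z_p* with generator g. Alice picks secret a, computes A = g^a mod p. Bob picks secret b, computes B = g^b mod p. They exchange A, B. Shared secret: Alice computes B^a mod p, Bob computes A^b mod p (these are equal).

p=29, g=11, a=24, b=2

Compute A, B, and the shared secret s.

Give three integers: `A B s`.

Answer: 7 5 20

Derivation:
A = 11^24 mod 29  (bits of 24 = 11000)
  bit 0 = 1: r = r^2 * 11 mod 29 = 1^2 * 11 = 1*11 = 11
  bit 1 = 1: r = r^2 * 11 mod 29 = 11^2 * 11 = 5*11 = 26
  bit 2 = 0: r = r^2 mod 29 = 26^2 = 9
  bit 3 = 0: r = r^2 mod 29 = 9^2 = 23
  bit 4 = 0: r = r^2 mod 29 = 23^2 = 7
  -> A = 7
B = 11^2 mod 29  (bits of 2 = 10)
  bit 0 = 1: r = r^2 * 11 mod 29 = 1^2 * 11 = 1*11 = 11
  bit 1 = 0: r = r^2 mod 29 = 11^2 = 5
  -> B = 5
s = B^a = 5^24 mod 29  (bits of 24 = 11000)
  bit 0 = 1: r = r^2 * 5 mod 29 = 1^2 * 5 = 1*5 = 5
  bit 1 = 1: r = r^2 * 5 mod 29 = 5^2 * 5 = 25*5 = 9
  bit 2 = 0: r = r^2 mod 29 = 9^2 = 23
  bit 3 = 0: r = r^2 mod 29 = 23^2 = 7
  bit 4 = 0: r = r^2 mod 29 = 7^2 = 20
  -> s = B^a = 20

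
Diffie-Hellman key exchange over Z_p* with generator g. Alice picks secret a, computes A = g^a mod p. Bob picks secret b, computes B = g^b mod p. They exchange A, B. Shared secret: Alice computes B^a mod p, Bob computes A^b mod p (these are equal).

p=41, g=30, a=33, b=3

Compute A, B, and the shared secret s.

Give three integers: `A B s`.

Answer: 7 22 15

Derivation:
A = 30^33 mod 41  (bits of 33 = 100001)
  bit 0 = 1: r = r^2 * 30 mod 41 = 1^2 * 30 = 1*30 = 30
  bit 1 = 0: r = r^2 mod 41 = 30^2 = 39
  bit 2 = 0: r = r^2 mod 41 = 39^2 = 4
  bit 3 = 0: r = r^2 mod 41 = 4^2 = 16
  bit 4 = 0: r = r^2 mod 41 = 16^2 = 10
  bit 5 = 1: r = r^2 * 30 mod 41 = 10^2 * 30 = 18*30 = 7
  -> A = 7
B = 30^3 mod 41  (bits of 3 = 11)
  bit 0 = 1: r = r^2 * 30 mod 41 = 1^2 * 30 = 1*30 = 30
  bit 1 = 1: r = r^2 * 30 mod 41 = 30^2 * 30 = 39*30 = 22
  -> B = 22
s = B^a = 22^33 mod 41  (bits of 33 = 100001)
  bit 0 = 1: r = r^2 * 22 mod 41 = 1^2 * 22 = 1*22 = 22
  bit 1 = 0: r = r^2 mod 41 = 22^2 = 33
  bit 2 = 0: r = r^2 mod 41 = 33^2 = 23
  bit 3 = 0: r = r^2 mod 41 = 23^2 = 37
  bit 4 = 0: r = r^2 mod 41 = 37^2 = 16
  bit 5 = 1: r = r^2 * 22 mod 41 = 16^2 * 22 = 10*22 = 15
  -> s = B^a = 15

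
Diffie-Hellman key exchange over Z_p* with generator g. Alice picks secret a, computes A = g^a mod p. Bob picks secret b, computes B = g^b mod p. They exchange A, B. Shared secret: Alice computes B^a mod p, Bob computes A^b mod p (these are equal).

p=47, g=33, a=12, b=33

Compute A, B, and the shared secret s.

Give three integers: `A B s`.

Answer: 25 38 3

Derivation:
A = 33^12 mod 47  (bits of 12 = 1100)
  bit 0 = 1: r = r^2 * 33 mod 47 = 1^2 * 33 = 1*33 = 33
  bit 1 = 1: r = r^2 * 33 mod 47 = 33^2 * 33 = 8*33 = 29
  bit 2 = 0: r = r^2 mod 47 = 29^2 = 42
  bit 3 = 0: r = r^2 mod 47 = 42^2 = 25
  -> A = 25
B = 33^33 mod 47  (bits of 33 = 100001)
  bit 0 = 1: r = r^2 * 33 mod 47 = 1^2 * 33 = 1*33 = 33
  bit 1 = 0: r = r^2 mod 47 = 33^2 = 8
  bit 2 = 0: r = r^2 mod 47 = 8^2 = 17
  bit 3 = 0: r = r^2 mod 47 = 17^2 = 7
  bit 4 = 0: r = r^2 mod 47 = 7^2 = 2
  bit 5 = 1: r = r^2 * 33 mod 47 = 2^2 * 33 = 4*33 = 38
  -> B = 38
s = B^a = 38^12 mod 47  (bits of 12 = 1100)
  bit 0 = 1: r = r^2 * 38 mod 47 = 1^2 * 38 = 1*38 = 38
  bit 1 = 1: r = r^2 * 38 mod 47 = 38^2 * 38 = 34*38 = 23
  bit 2 = 0: r = r^2 mod 47 = 23^2 = 12
  bit 3 = 0: r = r^2 mod 47 = 12^2 = 3
  -> s = B^a = 3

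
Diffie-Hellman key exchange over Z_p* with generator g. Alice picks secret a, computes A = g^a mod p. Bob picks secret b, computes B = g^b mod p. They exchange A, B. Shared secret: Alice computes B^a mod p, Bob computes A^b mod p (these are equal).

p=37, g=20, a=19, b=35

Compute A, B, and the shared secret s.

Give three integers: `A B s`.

Answer: 17 13 24

Derivation:
A = 20^19 mod 37  (bits of 19 = 10011)
  bit 0 = 1: r = r^2 * 20 mod 37 = 1^2 * 20 = 1*20 = 20
  bit 1 = 0: r = r^2 mod 37 = 20^2 = 30
  bit 2 = 0: r = r^2 mod 37 = 30^2 = 12
  bit 3 = 1: r = r^2 * 20 mod 37 = 12^2 * 20 = 33*20 = 31
  bit 4 = 1: r = r^2 * 20 mod 37 = 31^2 * 20 = 36*20 = 17
  -> A = 17
B = 20^35 mod 37  (bits of 35 = 100011)
  bit 0 = 1: r = r^2 * 20 mod 37 = 1^2 * 20 = 1*20 = 20
  bit 1 = 0: r = r^2 mod 37 = 20^2 = 30
  bit 2 = 0: r = r^2 mod 37 = 30^2 = 12
  bit 3 = 0: r = r^2 mod 37 = 12^2 = 33
  bit 4 = 1: r = r^2 * 20 mod 37 = 33^2 * 20 = 16*20 = 24
  bit 5 = 1: r = r^2 * 20 mod 37 = 24^2 * 20 = 21*20 = 13
  -> B = 13
s = B^a = 13^19 mod 37  (bits of 19 = 10011)
  bit 0 = 1: r = r^2 * 13 mod 37 = 1^2 * 13 = 1*13 = 13
  bit 1 = 0: r = r^2 mod 37 = 13^2 = 21
  bit 2 = 0: r = r^2 mod 37 = 21^2 = 34
  bit 3 = 1: r = r^2 * 13 mod 37 = 34^2 * 13 = 9*13 = 6
  bit 4 = 1: r = r^2 * 13 mod 37 = 6^2 * 13 = 36*13 = 24
  -> s = B^a = 24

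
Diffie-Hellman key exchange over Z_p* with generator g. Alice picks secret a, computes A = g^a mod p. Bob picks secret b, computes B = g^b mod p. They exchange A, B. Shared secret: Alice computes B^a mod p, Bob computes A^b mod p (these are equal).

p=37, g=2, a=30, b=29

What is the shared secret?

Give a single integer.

Answer: 27

Derivation:
A = 2^30 mod 37  (bits of 30 = 11110)
  bit 0 = 1: r = r^2 * 2 mod 37 = 1^2 * 2 = 1*2 = 2
  bit 1 = 1: r = r^2 * 2 mod 37 = 2^2 * 2 = 4*2 = 8
  bit 2 = 1: r = r^2 * 2 mod 37 = 8^2 * 2 = 27*2 = 17
  bit 3 = 1: r = r^2 * 2 mod 37 = 17^2 * 2 = 30*2 = 23
  bit 4 = 0: r = r^2 mod 37 = 23^2 = 11
  -> A = 11
B = 2^29 mod 37  (bits of 29 = 11101)
  bit 0 = 1: r = r^2 * 2 mod 37 = 1^2 * 2 = 1*2 = 2
  bit 1 = 1: r = r^2 * 2 mod 37 = 2^2 * 2 = 4*2 = 8
  bit 2 = 1: r = r^2 * 2 mod 37 = 8^2 * 2 = 27*2 = 17
  bit 3 = 0: r = r^2 mod 37 = 17^2 = 30
  bit 4 = 1: r = r^2 * 2 mod 37 = 30^2 * 2 = 12*2 = 24
  -> B = 24
s = B^a = 24^30 mod 37  (bits of 30 = 11110)
  bit 0 = 1: r = r^2 * 24 mod 37 = 1^2 * 24 = 1*24 = 24
  bit 1 = 1: r = r^2 * 24 mod 37 = 24^2 * 24 = 21*24 = 23
  bit 2 = 1: r = r^2 * 24 mod 37 = 23^2 * 24 = 11*24 = 5
  bit 3 = 1: r = r^2 * 24 mod 37 = 5^2 * 24 = 25*24 = 8
  bit 4 = 0: r = r^2 mod 37 = 8^2 = 27
  -> s = B^a = 27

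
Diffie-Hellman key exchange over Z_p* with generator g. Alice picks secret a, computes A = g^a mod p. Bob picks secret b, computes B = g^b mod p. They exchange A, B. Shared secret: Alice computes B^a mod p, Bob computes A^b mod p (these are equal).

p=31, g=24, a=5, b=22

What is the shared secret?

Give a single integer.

A = 24^5 mod 31  (bits of 5 = 101)
  bit 0 = 1: r = r^2 * 24 mod 31 = 1^2 * 24 = 1*24 = 24
  bit 1 = 0: r = r^2 mod 31 = 24^2 = 18
  bit 2 = 1: r = r^2 * 24 mod 31 = 18^2 * 24 = 14*24 = 26
  -> A = 26
B = 24^22 mod 31  (bits of 22 = 10110)
  bit 0 = 1: r = r^2 * 24 mod 31 = 1^2 * 24 = 1*24 = 24
  bit 1 = 0: r = r^2 mod 31 = 24^2 = 18
  bit 2 = 1: r = r^2 * 24 mod 31 = 18^2 * 24 = 14*24 = 26
  bit 3 = 1: r = r^2 * 24 mod 31 = 26^2 * 24 = 25*24 = 11
  bit 4 = 0: r = r^2 mod 31 = 11^2 = 28
  -> B = 28
s = B^a = 28^5 mod 31  (bits of 5 = 101)
  bit 0 = 1: r = r^2 * 28 mod 31 = 1^2 * 28 = 1*28 = 28
  bit 1 = 0: r = r^2 mod 31 = 28^2 = 9
  bit 2 = 1: r = r^2 * 28 mod 31 = 9^2 * 28 = 19*28 = 5
  -> s = B^a = 5

Answer: 5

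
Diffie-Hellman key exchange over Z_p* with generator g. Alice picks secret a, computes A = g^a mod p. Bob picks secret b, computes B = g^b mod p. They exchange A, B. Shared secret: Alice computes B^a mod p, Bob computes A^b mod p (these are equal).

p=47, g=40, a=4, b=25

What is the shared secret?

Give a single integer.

Answer: 16

Derivation:
A = 40^4 mod 47  (bits of 4 = 100)
  bit 0 = 1: r = r^2 * 40 mod 47 = 1^2 * 40 = 1*40 = 40
  bit 1 = 0: r = r^2 mod 47 = 40^2 = 2
  bit 2 = 0: r = r^2 mod 47 = 2^2 = 4
  -> A = 4
B = 40^25 mod 47  (bits of 25 = 11001)
  bit 0 = 1: r = r^2 * 40 mod 47 = 1^2 * 40 = 1*40 = 40
  bit 1 = 1: r = r^2 * 40 mod 47 = 40^2 * 40 = 2*40 = 33
  bit 2 = 0: r = r^2 mod 47 = 33^2 = 8
  bit 3 = 0: r = r^2 mod 47 = 8^2 = 17
  bit 4 = 1: r = r^2 * 40 mod 47 = 17^2 * 40 = 7*40 = 45
  -> B = 45
s = B^a = 45^4 mod 47  (bits of 4 = 100)
  bit 0 = 1: r = r^2 * 45 mod 47 = 1^2 * 45 = 1*45 = 45
  bit 1 = 0: r = r^2 mod 47 = 45^2 = 4
  bit 2 = 0: r = r^2 mod 47 = 4^2 = 16
  -> s = B^a = 16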